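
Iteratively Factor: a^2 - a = (a)*(a - 1)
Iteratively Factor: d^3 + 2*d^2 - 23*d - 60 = (d - 5)*(d^2 + 7*d + 12) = (d - 5)*(d + 3)*(d + 4)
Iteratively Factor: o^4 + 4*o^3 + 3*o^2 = (o + 3)*(o^3 + o^2) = (o + 1)*(o + 3)*(o^2) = o*(o + 1)*(o + 3)*(o)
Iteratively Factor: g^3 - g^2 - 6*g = (g)*(g^2 - g - 6) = g*(g - 3)*(g + 2)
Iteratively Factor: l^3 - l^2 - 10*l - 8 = (l - 4)*(l^2 + 3*l + 2) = (l - 4)*(l + 1)*(l + 2)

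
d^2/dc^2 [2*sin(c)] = -2*sin(c)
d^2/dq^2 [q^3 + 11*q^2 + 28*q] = 6*q + 22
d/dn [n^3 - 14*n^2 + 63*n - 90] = 3*n^2 - 28*n + 63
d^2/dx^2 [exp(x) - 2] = exp(x)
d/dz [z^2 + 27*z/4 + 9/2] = 2*z + 27/4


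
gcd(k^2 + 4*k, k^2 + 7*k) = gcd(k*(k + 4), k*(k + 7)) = k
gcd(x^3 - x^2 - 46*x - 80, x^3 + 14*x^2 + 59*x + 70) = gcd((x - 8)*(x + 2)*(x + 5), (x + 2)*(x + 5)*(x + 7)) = x^2 + 7*x + 10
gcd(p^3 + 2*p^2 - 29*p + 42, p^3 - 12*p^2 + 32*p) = 1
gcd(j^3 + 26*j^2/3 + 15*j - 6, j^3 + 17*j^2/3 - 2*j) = j^2 + 17*j/3 - 2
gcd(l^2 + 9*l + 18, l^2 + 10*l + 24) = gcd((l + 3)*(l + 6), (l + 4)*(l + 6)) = l + 6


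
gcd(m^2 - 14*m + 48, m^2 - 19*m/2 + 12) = m - 8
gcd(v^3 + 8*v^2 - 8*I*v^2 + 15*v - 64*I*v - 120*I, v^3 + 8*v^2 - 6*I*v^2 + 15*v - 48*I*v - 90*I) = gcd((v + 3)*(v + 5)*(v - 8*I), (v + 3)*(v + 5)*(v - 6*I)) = v^2 + 8*v + 15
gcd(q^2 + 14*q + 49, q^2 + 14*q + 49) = q^2 + 14*q + 49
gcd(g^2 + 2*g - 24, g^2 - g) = 1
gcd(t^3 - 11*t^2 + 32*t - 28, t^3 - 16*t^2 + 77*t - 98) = t^2 - 9*t + 14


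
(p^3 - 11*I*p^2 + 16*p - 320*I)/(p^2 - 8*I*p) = p - 3*I + 40/p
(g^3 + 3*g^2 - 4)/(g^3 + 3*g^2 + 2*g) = (g^2 + g - 2)/(g*(g + 1))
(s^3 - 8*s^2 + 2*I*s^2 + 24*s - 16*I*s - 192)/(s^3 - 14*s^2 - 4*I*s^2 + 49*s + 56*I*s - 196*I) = (s^2 + s*(-8 + 6*I) - 48*I)/(s^2 - 14*s + 49)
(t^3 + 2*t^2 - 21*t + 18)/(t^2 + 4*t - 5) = (t^2 + 3*t - 18)/(t + 5)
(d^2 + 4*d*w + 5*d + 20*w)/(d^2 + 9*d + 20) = (d + 4*w)/(d + 4)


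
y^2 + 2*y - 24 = (y - 4)*(y + 6)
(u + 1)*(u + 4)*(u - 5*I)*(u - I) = u^4 + 5*u^3 - 6*I*u^3 - u^2 - 30*I*u^2 - 25*u - 24*I*u - 20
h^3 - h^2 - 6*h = h*(h - 3)*(h + 2)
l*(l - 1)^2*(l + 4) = l^4 + 2*l^3 - 7*l^2 + 4*l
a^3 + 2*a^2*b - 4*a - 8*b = (a - 2)*(a + 2)*(a + 2*b)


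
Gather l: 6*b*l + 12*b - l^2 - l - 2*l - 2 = 12*b - l^2 + l*(6*b - 3) - 2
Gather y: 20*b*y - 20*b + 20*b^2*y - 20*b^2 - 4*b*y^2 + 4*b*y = -20*b^2 - 4*b*y^2 - 20*b + y*(20*b^2 + 24*b)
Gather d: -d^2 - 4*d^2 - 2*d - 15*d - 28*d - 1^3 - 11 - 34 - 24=-5*d^2 - 45*d - 70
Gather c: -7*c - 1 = -7*c - 1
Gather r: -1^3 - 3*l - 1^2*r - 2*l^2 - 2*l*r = -2*l^2 - 3*l + r*(-2*l - 1) - 1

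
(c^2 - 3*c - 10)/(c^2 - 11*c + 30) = (c + 2)/(c - 6)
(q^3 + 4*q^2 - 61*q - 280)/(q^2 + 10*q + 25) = (q^2 - q - 56)/(q + 5)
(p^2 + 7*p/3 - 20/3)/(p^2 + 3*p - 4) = (p - 5/3)/(p - 1)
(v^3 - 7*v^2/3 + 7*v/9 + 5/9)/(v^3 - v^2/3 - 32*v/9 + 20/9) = (3*v^2 - 2*v - 1)/(3*v^2 + 4*v - 4)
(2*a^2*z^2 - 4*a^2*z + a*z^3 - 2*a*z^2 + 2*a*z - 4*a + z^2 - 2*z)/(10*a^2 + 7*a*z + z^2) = (a*z^2 - 2*a*z + z - 2)/(5*a + z)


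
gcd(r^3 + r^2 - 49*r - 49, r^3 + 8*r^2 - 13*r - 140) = r + 7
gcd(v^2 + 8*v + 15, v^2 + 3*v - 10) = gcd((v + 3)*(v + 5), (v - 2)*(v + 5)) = v + 5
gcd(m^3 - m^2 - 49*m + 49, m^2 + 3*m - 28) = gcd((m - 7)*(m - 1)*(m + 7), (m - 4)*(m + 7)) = m + 7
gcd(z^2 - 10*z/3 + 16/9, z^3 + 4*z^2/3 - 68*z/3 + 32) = z - 8/3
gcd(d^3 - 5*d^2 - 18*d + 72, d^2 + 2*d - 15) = d - 3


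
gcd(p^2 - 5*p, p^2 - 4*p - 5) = p - 5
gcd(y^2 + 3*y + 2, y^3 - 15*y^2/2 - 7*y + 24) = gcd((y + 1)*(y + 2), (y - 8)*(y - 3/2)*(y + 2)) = y + 2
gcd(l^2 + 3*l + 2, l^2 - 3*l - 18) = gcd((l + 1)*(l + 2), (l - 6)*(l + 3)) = 1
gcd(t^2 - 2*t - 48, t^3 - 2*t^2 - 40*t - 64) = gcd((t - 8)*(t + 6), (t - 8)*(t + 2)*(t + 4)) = t - 8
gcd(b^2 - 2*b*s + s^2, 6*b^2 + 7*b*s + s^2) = 1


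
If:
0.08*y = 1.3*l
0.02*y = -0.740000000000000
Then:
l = -2.28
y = -37.00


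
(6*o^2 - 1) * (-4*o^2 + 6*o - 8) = -24*o^4 + 36*o^3 - 44*o^2 - 6*o + 8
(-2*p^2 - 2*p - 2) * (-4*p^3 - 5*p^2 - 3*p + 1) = 8*p^5 + 18*p^4 + 24*p^3 + 14*p^2 + 4*p - 2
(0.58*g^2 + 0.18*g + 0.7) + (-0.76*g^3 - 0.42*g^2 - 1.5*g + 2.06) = -0.76*g^3 + 0.16*g^2 - 1.32*g + 2.76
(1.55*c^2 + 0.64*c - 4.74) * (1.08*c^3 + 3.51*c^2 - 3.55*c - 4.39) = 1.674*c^5 + 6.1317*c^4 - 8.3753*c^3 - 25.7139*c^2 + 14.0174*c + 20.8086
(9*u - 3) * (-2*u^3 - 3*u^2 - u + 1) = -18*u^4 - 21*u^3 + 12*u - 3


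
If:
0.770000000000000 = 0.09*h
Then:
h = 8.56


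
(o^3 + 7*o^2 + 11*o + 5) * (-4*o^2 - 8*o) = -4*o^5 - 36*o^4 - 100*o^3 - 108*o^2 - 40*o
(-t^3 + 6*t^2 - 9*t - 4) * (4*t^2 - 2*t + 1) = -4*t^5 + 26*t^4 - 49*t^3 + 8*t^2 - t - 4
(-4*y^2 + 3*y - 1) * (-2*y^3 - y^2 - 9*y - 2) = 8*y^5 - 2*y^4 + 35*y^3 - 18*y^2 + 3*y + 2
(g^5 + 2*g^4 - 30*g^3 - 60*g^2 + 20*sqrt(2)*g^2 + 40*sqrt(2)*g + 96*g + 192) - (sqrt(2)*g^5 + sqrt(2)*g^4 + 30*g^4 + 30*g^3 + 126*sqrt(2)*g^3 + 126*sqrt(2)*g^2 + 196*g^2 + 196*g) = -sqrt(2)*g^5 + g^5 - 28*g^4 - sqrt(2)*g^4 - 126*sqrt(2)*g^3 - 60*g^3 - 256*g^2 - 106*sqrt(2)*g^2 - 100*g + 40*sqrt(2)*g + 192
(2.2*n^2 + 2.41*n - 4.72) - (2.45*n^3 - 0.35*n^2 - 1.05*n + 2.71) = -2.45*n^3 + 2.55*n^2 + 3.46*n - 7.43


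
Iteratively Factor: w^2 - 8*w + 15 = (w - 5)*(w - 3)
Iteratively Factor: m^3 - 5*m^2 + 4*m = (m - 4)*(m^2 - m) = m*(m - 4)*(m - 1)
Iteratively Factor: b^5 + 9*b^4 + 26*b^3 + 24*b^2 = (b)*(b^4 + 9*b^3 + 26*b^2 + 24*b) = b*(b + 2)*(b^3 + 7*b^2 + 12*b) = b^2*(b + 2)*(b^2 + 7*b + 12) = b^2*(b + 2)*(b + 3)*(b + 4)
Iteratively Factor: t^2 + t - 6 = (t + 3)*(t - 2)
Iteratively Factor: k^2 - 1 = (k - 1)*(k + 1)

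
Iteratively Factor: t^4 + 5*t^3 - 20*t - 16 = (t + 4)*(t^3 + t^2 - 4*t - 4) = (t + 2)*(t + 4)*(t^2 - t - 2) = (t - 2)*(t + 2)*(t + 4)*(t + 1)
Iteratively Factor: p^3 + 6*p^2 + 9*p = (p + 3)*(p^2 + 3*p) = (p + 3)^2*(p)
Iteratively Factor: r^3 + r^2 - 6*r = (r)*(r^2 + r - 6) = r*(r - 2)*(r + 3)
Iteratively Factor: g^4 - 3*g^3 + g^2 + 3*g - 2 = (g - 1)*(g^3 - 2*g^2 - g + 2) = (g - 2)*(g - 1)*(g^2 - 1) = (g - 2)*(g - 1)*(g + 1)*(g - 1)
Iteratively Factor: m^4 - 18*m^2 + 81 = (m + 3)*(m^3 - 3*m^2 - 9*m + 27) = (m + 3)^2*(m^2 - 6*m + 9) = (m - 3)*(m + 3)^2*(m - 3)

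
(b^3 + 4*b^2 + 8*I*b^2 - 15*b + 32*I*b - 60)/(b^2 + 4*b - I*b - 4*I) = (b^2 + 8*I*b - 15)/(b - I)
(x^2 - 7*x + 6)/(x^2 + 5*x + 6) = (x^2 - 7*x + 6)/(x^2 + 5*x + 6)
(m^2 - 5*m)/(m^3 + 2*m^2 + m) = (m - 5)/(m^2 + 2*m + 1)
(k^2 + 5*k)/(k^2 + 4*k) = (k + 5)/(k + 4)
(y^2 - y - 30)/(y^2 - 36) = (y + 5)/(y + 6)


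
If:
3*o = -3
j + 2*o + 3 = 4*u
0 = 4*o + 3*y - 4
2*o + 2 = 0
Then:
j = 4*u - 1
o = -1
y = 8/3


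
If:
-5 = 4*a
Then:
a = -5/4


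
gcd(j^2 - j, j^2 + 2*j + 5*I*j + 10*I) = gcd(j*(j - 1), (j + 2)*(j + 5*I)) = 1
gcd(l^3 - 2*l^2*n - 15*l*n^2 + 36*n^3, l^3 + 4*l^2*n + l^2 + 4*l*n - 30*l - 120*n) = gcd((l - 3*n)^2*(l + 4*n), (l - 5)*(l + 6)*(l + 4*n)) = l + 4*n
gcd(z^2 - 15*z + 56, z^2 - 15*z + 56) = z^2 - 15*z + 56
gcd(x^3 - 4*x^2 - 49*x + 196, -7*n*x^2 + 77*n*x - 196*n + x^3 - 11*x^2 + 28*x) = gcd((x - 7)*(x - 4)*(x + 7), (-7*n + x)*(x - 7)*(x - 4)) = x^2 - 11*x + 28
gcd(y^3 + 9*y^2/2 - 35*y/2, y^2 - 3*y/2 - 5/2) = y - 5/2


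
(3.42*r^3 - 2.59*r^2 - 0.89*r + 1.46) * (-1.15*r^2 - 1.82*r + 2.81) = -3.933*r^5 - 3.2459*r^4 + 15.3475*r^3 - 7.3371*r^2 - 5.1581*r + 4.1026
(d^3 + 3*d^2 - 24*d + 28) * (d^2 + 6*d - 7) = d^5 + 9*d^4 - 13*d^3 - 137*d^2 + 336*d - 196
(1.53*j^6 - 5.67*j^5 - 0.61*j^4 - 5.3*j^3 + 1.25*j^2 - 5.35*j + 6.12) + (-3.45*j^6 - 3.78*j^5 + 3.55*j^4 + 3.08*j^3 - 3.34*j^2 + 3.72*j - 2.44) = -1.92*j^6 - 9.45*j^5 + 2.94*j^4 - 2.22*j^3 - 2.09*j^2 - 1.63*j + 3.68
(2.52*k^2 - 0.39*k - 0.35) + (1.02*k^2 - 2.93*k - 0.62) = 3.54*k^2 - 3.32*k - 0.97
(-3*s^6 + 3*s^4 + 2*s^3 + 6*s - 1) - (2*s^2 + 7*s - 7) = -3*s^6 + 3*s^4 + 2*s^3 - 2*s^2 - s + 6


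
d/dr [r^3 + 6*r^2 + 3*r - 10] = 3*r^2 + 12*r + 3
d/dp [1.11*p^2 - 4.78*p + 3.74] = 2.22*p - 4.78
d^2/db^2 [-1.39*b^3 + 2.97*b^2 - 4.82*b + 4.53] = 5.94 - 8.34*b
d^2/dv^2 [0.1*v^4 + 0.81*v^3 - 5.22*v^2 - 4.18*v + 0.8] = 1.2*v^2 + 4.86*v - 10.44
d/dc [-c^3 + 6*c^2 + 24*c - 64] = -3*c^2 + 12*c + 24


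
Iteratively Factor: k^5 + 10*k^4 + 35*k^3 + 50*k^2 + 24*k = (k + 3)*(k^4 + 7*k^3 + 14*k^2 + 8*k) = k*(k + 3)*(k^3 + 7*k^2 + 14*k + 8) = k*(k + 2)*(k + 3)*(k^2 + 5*k + 4) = k*(k + 2)*(k + 3)*(k + 4)*(k + 1)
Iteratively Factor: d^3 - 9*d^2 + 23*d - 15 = (d - 5)*(d^2 - 4*d + 3) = (d - 5)*(d - 1)*(d - 3)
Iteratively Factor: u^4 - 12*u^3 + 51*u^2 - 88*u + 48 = (u - 4)*(u^3 - 8*u^2 + 19*u - 12) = (u - 4)*(u - 1)*(u^2 - 7*u + 12) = (u - 4)^2*(u - 1)*(u - 3)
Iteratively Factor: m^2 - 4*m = (m - 4)*(m)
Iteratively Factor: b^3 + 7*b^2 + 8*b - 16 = (b + 4)*(b^2 + 3*b - 4) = (b + 4)^2*(b - 1)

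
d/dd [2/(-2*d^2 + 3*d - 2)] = 2*(4*d - 3)/(2*d^2 - 3*d + 2)^2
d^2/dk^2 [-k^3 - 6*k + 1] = -6*k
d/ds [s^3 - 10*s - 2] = 3*s^2 - 10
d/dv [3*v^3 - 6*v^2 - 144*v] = 9*v^2 - 12*v - 144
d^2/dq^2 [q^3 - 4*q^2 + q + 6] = 6*q - 8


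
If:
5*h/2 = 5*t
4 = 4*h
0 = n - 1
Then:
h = 1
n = 1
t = 1/2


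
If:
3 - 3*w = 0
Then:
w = 1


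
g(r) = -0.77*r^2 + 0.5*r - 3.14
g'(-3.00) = 5.12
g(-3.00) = -11.57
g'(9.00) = -13.36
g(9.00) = -61.01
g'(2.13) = -2.78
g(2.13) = -5.57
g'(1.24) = -1.41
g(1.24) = -3.70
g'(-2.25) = 3.96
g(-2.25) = -8.16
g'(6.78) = -9.94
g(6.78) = -35.15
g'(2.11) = -2.75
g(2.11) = -5.51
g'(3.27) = -4.54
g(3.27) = -9.74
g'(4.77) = -6.85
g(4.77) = -18.27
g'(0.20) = 0.19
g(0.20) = -3.07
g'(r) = 0.5 - 1.54*r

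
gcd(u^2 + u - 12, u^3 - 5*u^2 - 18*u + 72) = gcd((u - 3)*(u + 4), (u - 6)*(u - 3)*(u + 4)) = u^2 + u - 12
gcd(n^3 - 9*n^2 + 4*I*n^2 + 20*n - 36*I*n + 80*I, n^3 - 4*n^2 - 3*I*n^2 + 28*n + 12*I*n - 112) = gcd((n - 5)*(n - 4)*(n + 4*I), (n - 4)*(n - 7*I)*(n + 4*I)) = n^2 + n*(-4 + 4*I) - 16*I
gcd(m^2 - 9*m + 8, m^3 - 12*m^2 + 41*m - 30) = m - 1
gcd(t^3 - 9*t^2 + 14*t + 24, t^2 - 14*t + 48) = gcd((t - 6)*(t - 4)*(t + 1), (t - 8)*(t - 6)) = t - 6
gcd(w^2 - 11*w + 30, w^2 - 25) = w - 5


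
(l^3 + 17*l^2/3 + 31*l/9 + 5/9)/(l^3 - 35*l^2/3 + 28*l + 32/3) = (3*l^2 + 16*l + 5)/(3*(l^2 - 12*l + 32))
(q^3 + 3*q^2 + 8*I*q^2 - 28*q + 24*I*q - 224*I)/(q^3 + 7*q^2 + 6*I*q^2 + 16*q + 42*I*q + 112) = (q - 4)/(q - 2*I)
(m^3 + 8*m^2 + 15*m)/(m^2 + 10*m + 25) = m*(m + 3)/(m + 5)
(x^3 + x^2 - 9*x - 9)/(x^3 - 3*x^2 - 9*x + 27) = (x + 1)/(x - 3)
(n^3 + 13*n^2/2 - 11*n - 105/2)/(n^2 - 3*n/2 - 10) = (n^2 + 4*n - 21)/(n - 4)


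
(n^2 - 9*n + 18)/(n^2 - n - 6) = (n - 6)/(n + 2)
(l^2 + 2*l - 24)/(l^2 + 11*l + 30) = (l - 4)/(l + 5)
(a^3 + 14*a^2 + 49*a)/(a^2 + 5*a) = (a^2 + 14*a + 49)/(a + 5)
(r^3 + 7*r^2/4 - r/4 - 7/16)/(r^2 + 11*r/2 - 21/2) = (16*r^3 + 28*r^2 - 4*r - 7)/(8*(2*r^2 + 11*r - 21))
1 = 1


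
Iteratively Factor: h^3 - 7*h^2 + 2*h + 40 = (h - 4)*(h^2 - 3*h - 10) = (h - 4)*(h + 2)*(h - 5)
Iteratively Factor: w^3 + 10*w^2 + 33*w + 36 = (w + 3)*(w^2 + 7*w + 12) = (w + 3)*(w + 4)*(w + 3)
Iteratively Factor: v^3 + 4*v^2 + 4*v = (v + 2)*(v^2 + 2*v) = (v + 2)^2*(v)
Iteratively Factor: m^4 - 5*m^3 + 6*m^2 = (m)*(m^3 - 5*m^2 + 6*m) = m^2*(m^2 - 5*m + 6) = m^2*(m - 3)*(m - 2)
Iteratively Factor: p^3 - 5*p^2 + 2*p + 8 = (p + 1)*(p^2 - 6*p + 8) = (p - 4)*(p + 1)*(p - 2)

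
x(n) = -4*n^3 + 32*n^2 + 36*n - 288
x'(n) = -12*n^2 + 64*n + 36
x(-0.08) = -290.67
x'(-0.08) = 30.80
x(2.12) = -105.97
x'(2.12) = 117.75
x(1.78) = -145.09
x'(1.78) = 111.90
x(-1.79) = -226.97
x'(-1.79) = -117.01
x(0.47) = -264.43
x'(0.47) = 63.43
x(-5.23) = 971.24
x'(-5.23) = -626.95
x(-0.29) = -295.65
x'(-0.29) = 16.43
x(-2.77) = -57.17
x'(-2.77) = -233.35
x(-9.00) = 4896.00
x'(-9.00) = -1512.00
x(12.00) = -2160.00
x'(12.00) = -924.00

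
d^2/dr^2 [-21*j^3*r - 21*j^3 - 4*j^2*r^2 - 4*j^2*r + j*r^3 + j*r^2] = 2*j*(-4*j + 3*r + 1)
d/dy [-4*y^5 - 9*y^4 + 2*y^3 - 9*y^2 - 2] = 2*y*(-10*y^3 - 18*y^2 + 3*y - 9)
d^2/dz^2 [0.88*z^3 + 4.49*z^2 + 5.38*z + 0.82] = 5.28*z + 8.98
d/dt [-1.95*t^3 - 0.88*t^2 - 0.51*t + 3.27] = -5.85*t^2 - 1.76*t - 0.51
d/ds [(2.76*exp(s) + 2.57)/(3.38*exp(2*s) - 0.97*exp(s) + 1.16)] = (-9.3288*exp(2*s) - 17.3732*exp(s) + 5.6945)*exp(s)/(11.4244*exp(4*s) - 6.5572*exp(3*s) + 8.7825*exp(2*s) - 2.2504*exp(s) + 1.3456)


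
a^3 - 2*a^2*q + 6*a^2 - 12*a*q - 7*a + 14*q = (a - 1)*(a + 7)*(a - 2*q)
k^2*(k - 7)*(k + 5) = k^4 - 2*k^3 - 35*k^2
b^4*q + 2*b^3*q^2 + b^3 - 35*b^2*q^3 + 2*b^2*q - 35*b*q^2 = b*(b - 5*q)*(b + 7*q)*(b*q + 1)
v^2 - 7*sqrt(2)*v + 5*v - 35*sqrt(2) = (v + 5)*(v - 7*sqrt(2))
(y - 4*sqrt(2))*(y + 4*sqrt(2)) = y^2 - 32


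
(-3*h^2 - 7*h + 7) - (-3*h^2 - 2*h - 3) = 10 - 5*h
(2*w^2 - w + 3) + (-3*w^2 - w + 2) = -w^2 - 2*w + 5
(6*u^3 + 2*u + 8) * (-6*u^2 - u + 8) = -36*u^5 - 6*u^4 + 36*u^3 - 50*u^2 + 8*u + 64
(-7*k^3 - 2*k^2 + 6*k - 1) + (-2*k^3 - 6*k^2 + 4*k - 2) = -9*k^3 - 8*k^2 + 10*k - 3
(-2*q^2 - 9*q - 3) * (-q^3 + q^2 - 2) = 2*q^5 + 7*q^4 - 6*q^3 + q^2 + 18*q + 6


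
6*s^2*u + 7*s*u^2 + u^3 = u*(s + u)*(6*s + u)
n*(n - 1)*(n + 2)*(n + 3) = n^4 + 4*n^3 + n^2 - 6*n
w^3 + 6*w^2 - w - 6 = (w - 1)*(w + 1)*(w + 6)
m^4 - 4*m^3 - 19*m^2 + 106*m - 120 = (m - 4)*(m - 3)*(m - 2)*(m + 5)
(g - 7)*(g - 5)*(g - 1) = g^3 - 13*g^2 + 47*g - 35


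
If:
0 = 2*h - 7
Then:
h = 7/2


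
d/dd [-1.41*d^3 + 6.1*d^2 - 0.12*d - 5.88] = -4.23*d^2 + 12.2*d - 0.12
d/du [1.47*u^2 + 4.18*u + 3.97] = 2.94*u + 4.18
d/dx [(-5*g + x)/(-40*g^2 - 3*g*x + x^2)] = (-40*g^2 - 3*g*x + x^2 - (3*g - 2*x)*(5*g - x))/(40*g^2 + 3*g*x - x^2)^2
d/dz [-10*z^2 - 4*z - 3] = -20*z - 4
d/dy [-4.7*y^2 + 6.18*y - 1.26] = 6.18 - 9.4*y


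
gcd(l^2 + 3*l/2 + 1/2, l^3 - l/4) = l + 1/2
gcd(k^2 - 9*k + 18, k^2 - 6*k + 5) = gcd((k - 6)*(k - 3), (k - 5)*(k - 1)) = 1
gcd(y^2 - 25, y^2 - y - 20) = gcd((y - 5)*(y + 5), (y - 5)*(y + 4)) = y - 5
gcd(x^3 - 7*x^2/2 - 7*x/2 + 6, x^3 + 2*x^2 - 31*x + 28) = x^2 - 5*x + 4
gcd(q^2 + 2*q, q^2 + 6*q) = q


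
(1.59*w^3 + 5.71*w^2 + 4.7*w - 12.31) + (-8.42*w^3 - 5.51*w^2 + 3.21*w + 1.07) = -6.83*w^3 + 0.2*w^2 + 7.91*w - 11.24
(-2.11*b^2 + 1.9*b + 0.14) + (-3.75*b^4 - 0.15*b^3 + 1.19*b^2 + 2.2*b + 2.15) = -3.75*b^4 - 0.15*b^3 - 0.92*b^2 + 4.1*b + 2.29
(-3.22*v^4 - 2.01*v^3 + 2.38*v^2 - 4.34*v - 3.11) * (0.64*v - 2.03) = -2.0608*v^5 + 5.2502*v^4 + 5.6035*v^3 - 7.609*v^2 + 6.8198*v + 6.3133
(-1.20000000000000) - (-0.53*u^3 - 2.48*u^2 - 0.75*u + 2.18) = 0.53*u^3 + 2.48*u^2 + 0.75*u - 3.38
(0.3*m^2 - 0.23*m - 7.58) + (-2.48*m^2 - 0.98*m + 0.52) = -2.18*m^2 - 1.21*m - 7.06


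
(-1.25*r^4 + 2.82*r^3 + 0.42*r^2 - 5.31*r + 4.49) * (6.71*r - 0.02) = -8.3875*r^5 + 18.9472*r^4 + 2.7618*r^3 - 35.6385*r^2 + 30.2341*r - 0.0898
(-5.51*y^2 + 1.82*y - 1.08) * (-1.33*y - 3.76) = 7.3283*y^3 + 18.297*y^2 - 5.4068*y + 4.0608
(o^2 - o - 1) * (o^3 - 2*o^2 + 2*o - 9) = o^5 - 3*o^4 + 3*o^3 - 9*o^2 + 7*o + 9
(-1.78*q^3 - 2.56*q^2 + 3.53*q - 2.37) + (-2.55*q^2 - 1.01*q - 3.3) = -1.78*q^3 - 5.11*q^2 + 2.52*q - 5.67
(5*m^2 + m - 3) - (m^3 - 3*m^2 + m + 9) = -m^3 + 8*m^2 - 12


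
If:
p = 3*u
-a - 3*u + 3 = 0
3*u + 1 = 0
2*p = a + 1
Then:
No Solution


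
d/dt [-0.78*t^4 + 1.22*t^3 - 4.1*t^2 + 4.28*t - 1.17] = -3.12*t^3 + 3.66*t^2 - 8.2*t + 4.28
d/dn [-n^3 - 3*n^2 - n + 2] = -3*n^2 - 6*n - 1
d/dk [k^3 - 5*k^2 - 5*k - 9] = 3*k^2 - 10*k - 5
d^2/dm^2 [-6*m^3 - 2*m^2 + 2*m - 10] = -36*m - 4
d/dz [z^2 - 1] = 2*z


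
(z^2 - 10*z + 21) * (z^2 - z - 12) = z^4 - 11*z^3 + 19*z^2 + 99*z - 252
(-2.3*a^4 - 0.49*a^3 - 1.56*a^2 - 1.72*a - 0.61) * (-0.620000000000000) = 1.426*a^4 + 0.3038*a^3 + 0.9672*a^2 + 1.0664*a + 0.3782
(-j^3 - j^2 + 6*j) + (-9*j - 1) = -j^3 - j^2 - 3*j - 1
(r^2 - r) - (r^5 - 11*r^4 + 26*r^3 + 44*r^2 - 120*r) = -r^5 + 11*r^4 - 26*r^3 - 43*r^2 + 119*r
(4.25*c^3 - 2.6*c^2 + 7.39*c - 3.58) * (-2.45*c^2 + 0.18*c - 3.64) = -10.4125*c^5 + 7.135*c^4 - 34.0435*c^3 + 19.5652*c^2 - 27.544*c + 13.0312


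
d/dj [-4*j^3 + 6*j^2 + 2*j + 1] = -12*j^2 + 12*j + 2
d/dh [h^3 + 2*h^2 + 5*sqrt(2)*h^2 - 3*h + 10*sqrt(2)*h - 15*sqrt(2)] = 3*h^2 + 4*h + 10*sqrt(2)*h - 3 + 10*sqrt(2)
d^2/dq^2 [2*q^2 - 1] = 4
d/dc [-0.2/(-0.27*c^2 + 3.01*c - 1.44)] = (0.602 - 0.108*c)/(0.27*c^2 - 3.01*c + 1.44)^2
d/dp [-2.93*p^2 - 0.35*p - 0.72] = -5.86*p - 0.35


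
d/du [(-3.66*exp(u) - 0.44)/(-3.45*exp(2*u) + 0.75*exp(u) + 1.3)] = (-(3.66*exp(u) + 0.44)*(6.9*exp(u) - 0.75) + 12.627*exp(2*u) - 2.745*exp(u) - 4.758)*exp(u)/(-3.45*exp(2*u) + 0.75*exp(u) + 1.3)^2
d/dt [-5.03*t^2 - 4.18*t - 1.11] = -10.06*t - 4.18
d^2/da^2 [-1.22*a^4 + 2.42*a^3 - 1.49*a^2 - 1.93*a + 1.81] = -14.64*a^2 + 14.52*a - 2.98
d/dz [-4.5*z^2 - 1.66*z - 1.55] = -9.0*z - 1.66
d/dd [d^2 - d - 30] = 2*d - 1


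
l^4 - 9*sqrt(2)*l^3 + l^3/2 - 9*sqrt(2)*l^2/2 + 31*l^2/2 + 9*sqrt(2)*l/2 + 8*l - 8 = (l - 1/2)*(l + 1)*(l - 8*sqrt(2))*(l - sqrt(2))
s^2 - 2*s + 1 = (s - 1)^2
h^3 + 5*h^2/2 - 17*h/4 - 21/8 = (h - 3/2)*(h + 1/2)*(h + 7/2)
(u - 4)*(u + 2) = u^2 - 2*u - 8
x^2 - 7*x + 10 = (x - 5)*(x - 2)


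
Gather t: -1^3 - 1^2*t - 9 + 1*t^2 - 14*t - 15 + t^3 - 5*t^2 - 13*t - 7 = t^3 - 4*t^2 - 28*t - 32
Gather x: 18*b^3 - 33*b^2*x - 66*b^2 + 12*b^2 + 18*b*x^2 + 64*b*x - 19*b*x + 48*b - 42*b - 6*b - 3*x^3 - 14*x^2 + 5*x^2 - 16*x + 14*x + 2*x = 18*b^3 - 54*b^2 - 3*x^3 + x^2*(18*b - 9) + x*(-33*b^2 + 45*b)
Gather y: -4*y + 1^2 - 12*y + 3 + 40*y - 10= 24*y - 6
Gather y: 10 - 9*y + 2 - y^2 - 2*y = -y^2 - 11*y + 12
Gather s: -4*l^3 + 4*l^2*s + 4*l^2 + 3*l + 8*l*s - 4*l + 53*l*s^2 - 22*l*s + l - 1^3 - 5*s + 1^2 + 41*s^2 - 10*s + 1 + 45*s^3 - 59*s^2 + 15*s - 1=-4*l^3 + 4*l^2 + 45*s^3 + s^2*(53*l - 18) + s*(4*l^2 - 14*l)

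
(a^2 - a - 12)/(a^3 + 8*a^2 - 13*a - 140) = (a + 3)/(a^2 + 12*a + 35)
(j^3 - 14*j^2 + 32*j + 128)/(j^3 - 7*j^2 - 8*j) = (j^2 - 6*j - 16)/(j*(j + 1))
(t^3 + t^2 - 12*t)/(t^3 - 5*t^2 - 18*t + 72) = t/(t - 6)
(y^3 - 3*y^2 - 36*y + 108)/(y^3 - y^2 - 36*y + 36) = (y - 3)/(y - 1)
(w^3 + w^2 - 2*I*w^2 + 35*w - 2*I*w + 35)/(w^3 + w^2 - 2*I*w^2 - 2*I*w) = (w^2 - 2*I*w + 35)/(w*(w - 2*I))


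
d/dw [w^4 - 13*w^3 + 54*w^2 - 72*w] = 4*w^3 - 39*w^2 + 108*w - 72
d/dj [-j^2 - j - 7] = -2*j - 1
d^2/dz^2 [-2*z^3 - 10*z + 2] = -12*z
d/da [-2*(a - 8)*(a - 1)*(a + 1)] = -6*a^2 + 32*a + 2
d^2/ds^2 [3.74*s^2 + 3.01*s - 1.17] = 7.48000000000000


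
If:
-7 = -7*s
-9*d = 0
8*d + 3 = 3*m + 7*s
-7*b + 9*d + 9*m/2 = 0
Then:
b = -6/7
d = 0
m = -4/3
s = 1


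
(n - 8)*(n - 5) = n^2 - 13*n + 40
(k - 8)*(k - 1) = k^2 - 9*k + 8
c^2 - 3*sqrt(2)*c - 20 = (c - 5*sqrt(2))*(c + 2*sqrt(2))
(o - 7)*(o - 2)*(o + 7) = o^3 - 2*o^2 - 49*o + 98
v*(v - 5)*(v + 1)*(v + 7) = v^4 + 3*v^3 - 33*v^2 - 35*v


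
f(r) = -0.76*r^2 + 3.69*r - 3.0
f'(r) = 3.69 - 1.52*r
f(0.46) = -1.46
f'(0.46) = 2.99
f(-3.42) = -24.51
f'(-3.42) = 8.89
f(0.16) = -2.43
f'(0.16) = 3.45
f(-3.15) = -22.16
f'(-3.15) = 8.48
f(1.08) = 0.10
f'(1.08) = 2.05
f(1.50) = 0.82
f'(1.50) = 1.41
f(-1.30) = -9.08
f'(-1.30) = 5.67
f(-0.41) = -4.64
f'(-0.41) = 4.31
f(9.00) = -31.35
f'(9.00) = -9.99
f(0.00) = -3.00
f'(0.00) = 3.69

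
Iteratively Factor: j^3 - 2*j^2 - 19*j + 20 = (j + 4)*(j^2 - 6*j + 5) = (j - 5)*(j + 4)*(j - 1)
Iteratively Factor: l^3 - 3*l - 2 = (l + 1)*(l^2 - l - 2) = (l - 2)*(l + 1)*(l + 1)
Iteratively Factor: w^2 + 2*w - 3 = (w + 3)*(w - 1)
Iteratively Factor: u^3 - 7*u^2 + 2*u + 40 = (u - 4)*(u^2 - 3*u - 10) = (u - 4)*(u + 2)*(u - 5)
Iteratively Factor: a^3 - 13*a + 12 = (a - 1)*(a^2 + a - 12) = (a - 3)*(a - 1)*(a + 4)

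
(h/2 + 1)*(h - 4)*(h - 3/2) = h^3/2 - 7*h^2/4 - 5*h/2 + 6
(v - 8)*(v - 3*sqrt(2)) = v^2 - 8*v - 3*sqrt(2)*v + 24*sqrt(2)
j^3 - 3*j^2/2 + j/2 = j*(j - 1)*(j - 1/2)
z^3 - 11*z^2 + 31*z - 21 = (z - 7)*(z - 3)*(z - 1)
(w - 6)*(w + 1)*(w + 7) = w^3 + 2*w^2 - 41*w - 42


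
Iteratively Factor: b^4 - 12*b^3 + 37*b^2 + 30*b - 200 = (b - 4)*(b^3 - 8*b^2 + 5*b + 50) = (b - 4)*(b + 2)*(b^2 - 10*b + 25) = (b - 5)*(b - 4)*(b + 2)*(b - 5)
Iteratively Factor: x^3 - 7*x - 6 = (x - 3)*(x^2 + 3*x + 2) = (x - 3)*(x + 2)*(x + 1)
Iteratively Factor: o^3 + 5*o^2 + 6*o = (o + 2)*(o^2 + 3*o) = (o + 2)*(o + 3)*(o)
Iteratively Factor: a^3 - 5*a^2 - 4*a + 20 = (a - 5)*(a^2 - 4) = (a - 5)*(a - 2)*(a + 2)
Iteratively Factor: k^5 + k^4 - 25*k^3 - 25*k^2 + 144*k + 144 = (k - 3)*(k^4 + 4*k^3 - 13*k^2 - 64*k - 48) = (k - 3)*(k + 1)*(k^3 + 3*k^2 - 16*k - 48) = (k - 4)*(k - 3)*(k + 1)*(k^2 + 7*k + 12) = (k - 4)*(k - 3)*(k + 1)*(k + 3)*(k + 4)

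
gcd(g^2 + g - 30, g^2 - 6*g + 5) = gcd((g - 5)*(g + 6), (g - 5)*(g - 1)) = g - 5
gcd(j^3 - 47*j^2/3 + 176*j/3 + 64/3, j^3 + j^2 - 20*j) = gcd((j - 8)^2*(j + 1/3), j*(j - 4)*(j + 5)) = 1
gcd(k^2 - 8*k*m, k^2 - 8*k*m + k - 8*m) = k - 8*m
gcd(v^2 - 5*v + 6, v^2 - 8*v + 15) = v - 3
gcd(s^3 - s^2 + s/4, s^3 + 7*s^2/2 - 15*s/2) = s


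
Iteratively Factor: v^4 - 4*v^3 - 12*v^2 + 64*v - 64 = (v + 4)*(v^3 - 8*v^2 + 20*v - 16) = (v - 4)*(v + 4)*(v^2 - 4*v + 4) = (v - 4)*(v - 2)*(v + 4)*(v - 2)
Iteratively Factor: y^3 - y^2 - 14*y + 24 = (y - 2)*(y^2 + y - 12) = (y - 3)*(y - 2)*(y + 4)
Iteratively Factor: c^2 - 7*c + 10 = (c - 2)*(c - 5)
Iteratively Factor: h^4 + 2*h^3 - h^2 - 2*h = (h - 1)*(h^3 + 3*h^2 + 2*h) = (h - 1)*(h + 2)*(h^2 + h) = h*(h - 1)*(h + 2)*(h + 1)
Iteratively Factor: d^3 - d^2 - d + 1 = (d + 1)*(d^2 - 2*d + 1) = (d - 1)*(d + 1)*(d - 1)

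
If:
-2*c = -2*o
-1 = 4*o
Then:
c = -1/4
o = -1/4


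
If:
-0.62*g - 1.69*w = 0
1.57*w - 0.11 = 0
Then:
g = -0.19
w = 0.07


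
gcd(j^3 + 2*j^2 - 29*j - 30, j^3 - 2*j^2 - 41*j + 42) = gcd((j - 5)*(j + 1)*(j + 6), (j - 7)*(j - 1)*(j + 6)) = j + 6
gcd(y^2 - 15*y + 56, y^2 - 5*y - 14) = y - 7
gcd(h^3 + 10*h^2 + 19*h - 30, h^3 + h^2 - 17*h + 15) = h^2 + 4*h - 5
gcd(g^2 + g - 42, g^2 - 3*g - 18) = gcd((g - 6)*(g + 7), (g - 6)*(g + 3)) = g - 6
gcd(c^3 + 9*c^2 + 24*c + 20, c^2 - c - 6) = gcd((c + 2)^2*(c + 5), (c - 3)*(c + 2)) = c + 2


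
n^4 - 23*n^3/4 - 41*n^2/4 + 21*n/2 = n*(n - 7)*(n - 3/4)*(n + 2)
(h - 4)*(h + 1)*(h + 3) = h^3 - 13*h - 12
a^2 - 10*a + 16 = (a - 8)*(a - 2)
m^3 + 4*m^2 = m^2*(m + 4)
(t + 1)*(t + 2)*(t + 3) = t^3 + 6*t^2 + 11*t + 6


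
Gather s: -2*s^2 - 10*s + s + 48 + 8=-2*s^2 - 9*s + 56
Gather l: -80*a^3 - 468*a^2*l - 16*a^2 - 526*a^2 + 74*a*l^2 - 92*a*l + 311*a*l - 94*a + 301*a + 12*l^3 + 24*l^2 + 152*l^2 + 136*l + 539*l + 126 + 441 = -80*a^3 - 542*a^2 + 207*a + 12*l^3 + l^2*(74*a + 176) + l*(-468*a^2 + 219*a + 675) + 567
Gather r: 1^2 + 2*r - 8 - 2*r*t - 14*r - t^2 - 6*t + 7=r*(-2*t - 12) - t^2 - 6*t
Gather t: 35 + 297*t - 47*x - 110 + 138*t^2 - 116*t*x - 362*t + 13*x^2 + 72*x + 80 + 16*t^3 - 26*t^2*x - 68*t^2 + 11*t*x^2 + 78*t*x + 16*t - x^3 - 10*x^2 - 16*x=16*t^3 + t^2*(70 - 26*x) + t*(11*x^2 - 38*x - 49) - x^3 + 3*x^2 + 9*x + 5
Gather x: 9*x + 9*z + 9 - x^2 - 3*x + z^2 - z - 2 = -x^2 + 6*x + z^2 + 8*z + 7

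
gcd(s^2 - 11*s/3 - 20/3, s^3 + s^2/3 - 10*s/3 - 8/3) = s + 4/3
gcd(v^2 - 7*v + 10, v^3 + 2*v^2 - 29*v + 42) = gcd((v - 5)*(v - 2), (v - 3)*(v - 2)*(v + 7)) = v - 2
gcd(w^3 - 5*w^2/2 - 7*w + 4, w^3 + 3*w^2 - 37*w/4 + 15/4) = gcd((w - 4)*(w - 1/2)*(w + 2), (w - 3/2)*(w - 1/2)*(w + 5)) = w - 1/2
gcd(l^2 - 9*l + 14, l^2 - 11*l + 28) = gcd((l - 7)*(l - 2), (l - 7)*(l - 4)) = l - 7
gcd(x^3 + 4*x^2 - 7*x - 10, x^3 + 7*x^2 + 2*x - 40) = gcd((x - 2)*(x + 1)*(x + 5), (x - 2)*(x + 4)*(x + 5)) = x^2 + 3*x - 10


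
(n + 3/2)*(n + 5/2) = n^2 + 4*n + 15/4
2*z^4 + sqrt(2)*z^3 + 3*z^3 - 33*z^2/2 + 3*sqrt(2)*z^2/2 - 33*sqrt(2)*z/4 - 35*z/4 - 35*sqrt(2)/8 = (z - 5/2)*(z + 7/2)*(sqrt(2)*z + 1)*(sqrt(2)*z + sqrt(2)/2)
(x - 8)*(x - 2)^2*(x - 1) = x^4 - 13*x^3 + 48*x^2 - 68*x + 32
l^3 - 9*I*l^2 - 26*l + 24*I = (l - 4*I)*(l - 3*I)*(l - 2*I)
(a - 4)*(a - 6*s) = a^2 - 6*a*s - 4*a + 24*s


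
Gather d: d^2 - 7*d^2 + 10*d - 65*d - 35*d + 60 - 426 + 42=-6*d^2 - 90*d - 324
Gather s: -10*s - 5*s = -15*s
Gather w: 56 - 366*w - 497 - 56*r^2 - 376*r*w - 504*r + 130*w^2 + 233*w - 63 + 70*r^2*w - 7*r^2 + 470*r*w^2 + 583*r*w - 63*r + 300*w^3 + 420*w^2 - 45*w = -63*r^2 - 567*r + 300*w^3 + w^2*(470*r + 550) + w*(70*r^2 + 207*r - 178) - 504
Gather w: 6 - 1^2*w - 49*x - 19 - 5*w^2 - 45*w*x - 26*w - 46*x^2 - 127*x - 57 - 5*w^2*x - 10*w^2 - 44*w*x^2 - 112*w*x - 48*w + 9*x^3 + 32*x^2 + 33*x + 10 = w^2*(-5*x - 15) + w*(-44*x^2 - 157*x - 75) + 9*x^3 - 14*x^2 - 143*x - 60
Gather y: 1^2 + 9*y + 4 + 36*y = 45*y + 5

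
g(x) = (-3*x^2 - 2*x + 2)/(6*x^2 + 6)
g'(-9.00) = 0.01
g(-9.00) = -0.45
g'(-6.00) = 0.02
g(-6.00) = -0.42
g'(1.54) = -0.19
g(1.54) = -0.41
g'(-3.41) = 0.06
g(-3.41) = -0.34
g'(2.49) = -0.05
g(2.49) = -0.50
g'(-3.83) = 0.04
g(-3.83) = -0.37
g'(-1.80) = 0.21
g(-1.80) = -0.16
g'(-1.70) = 0.23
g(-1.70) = -0.14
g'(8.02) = 0.00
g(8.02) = -0.53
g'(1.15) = -0.34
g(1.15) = -0.31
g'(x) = -12*x*(-3*x^2 - 2*x + 2)/(6*x^2 + 6)^2 + (-6*x - 2)/(6*x^2 + 6)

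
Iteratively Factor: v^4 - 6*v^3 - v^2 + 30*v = (v)*(v^3 - 6*v^2 - v + 30) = v*(v - 3)*(v^2 - 3*v - 10) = v*(v - 5)*(v - 3)*(v + 2)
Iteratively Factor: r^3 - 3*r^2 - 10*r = (r - 5)*(r^2 + 2*r) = (r - 5)*(r + 2)*(r)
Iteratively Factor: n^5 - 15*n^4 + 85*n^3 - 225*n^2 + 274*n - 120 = (n - 5)*(n^4 - 10*n^3 + 35*n^2 - 50*n + 24) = (n - 5)*(n - 4)*(n^3 - 6*n^2 + 11*n - 6) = (n - 5)*(n - 4)*(n - 3)*(n^2 - 3*n + 2) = (n - 5)*(n - 4)*(n - 3)*(n - 2)*(n - 1)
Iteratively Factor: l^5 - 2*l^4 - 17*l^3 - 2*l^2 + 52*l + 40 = (l - 5)*(l^4 + 3*l^3 - 2*l^2 - 12*l - 8) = (l - 5)*(l + 2)*(l^3 + l^2 - 4*l - 4) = (l - 5)*(l + 2)^2*(l^2 - l - 2) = (l - 5)*(l + 1)*(l + 2)^2*(l - 2)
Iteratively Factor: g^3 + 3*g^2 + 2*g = (g + 1)*(g^2 + 2*g) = g*(g + 1)*(g + 2)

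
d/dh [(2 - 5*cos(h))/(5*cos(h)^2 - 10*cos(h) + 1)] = 5*(-5*cos(h)^2 + 4*cos(h) - 3)*sin(h)/(5*sin(h)^2 + 10*cos(h) - 6)^2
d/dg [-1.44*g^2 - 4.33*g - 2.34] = -2.88*g - 4.33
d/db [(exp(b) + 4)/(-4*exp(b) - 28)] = -3*exp(b)/(4*(exp(b) + 7)^2)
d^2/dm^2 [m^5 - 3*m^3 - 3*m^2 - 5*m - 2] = 20*m^3 - 18*m - 6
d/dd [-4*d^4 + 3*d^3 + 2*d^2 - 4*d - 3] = -16*d^3 + 9*d^2 + 4*d - 4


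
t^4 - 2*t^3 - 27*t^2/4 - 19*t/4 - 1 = (t - 4)*(t + 1/2)^2*(t + 1)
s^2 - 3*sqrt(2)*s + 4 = (s - 2*sqrt(2))*(s - sqrt(2))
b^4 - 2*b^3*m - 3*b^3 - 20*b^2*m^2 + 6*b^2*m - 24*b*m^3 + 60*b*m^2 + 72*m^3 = (b - 3)*(b - 6*m)*(b + 2*m)^2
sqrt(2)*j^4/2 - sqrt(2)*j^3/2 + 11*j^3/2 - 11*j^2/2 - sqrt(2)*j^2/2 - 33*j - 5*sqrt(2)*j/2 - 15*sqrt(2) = (j - 3)*(j + sqrt(2)/2)*(j + 5*sqrt(2))*(sqrt(2)*j/2 + sqrt(2))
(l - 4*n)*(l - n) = l^2 - 5*l*n + 4*n^2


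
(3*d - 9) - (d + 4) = 2*d - 13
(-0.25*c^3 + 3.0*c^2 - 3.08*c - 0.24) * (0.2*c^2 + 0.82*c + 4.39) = -0.05*c^5 + 0.395*c^4 + 0.7465*c^3 + 10.5964*c^2 - 13.718*c - 1.0536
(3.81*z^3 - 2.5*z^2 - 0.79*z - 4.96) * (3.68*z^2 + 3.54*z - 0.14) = 14.0208*z^5 + 4.2874*z^4 - 12.2906*z^3 - 20.6994*z^2 - 17.4478*z + 0.6944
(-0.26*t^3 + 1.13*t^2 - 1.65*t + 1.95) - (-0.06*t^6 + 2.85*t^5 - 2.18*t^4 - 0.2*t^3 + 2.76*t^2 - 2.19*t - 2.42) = 0.06*t^6 - 2.85*t^5 + 2.18*t^4 - 0.06*t^3 - 1.63*t^2 + 0.54*t + 4.37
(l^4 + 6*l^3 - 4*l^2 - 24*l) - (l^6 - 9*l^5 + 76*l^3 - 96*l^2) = -l^6 + 9*l^5 + l^4 - 70*l^3 + 92*l^2 - 24*l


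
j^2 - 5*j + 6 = (j - 3)*(j - 2)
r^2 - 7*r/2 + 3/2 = (r - 3)*(r - 1/2)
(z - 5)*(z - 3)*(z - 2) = z^3 - 10*z^2 + 31*z - 30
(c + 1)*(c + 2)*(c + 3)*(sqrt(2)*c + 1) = sqrt(2)*c^4 + c^3 + 6*sqrt(2)*c^3 + 6*c^2 + 11*sqrt(2)*c^2 + 6*sqrt(2)*c + 11*c + 6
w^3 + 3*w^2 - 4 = (w - 1)*(w + 2)^2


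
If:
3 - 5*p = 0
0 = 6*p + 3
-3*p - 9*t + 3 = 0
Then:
No Solution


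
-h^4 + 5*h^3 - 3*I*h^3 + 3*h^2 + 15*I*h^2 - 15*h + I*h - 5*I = (h - 5)*(h + I)*(-I*h + 1)^2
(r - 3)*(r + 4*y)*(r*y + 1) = r^3*y + 4*r^2*y^2 - 3*r^2*y + r^2 - 12*r*y^2 + 4*r*y - 3*r - 12*y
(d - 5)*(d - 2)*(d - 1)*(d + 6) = d^4 - 2*d^3 - 31*d^2 + 92*d - 60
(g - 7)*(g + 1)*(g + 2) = g^3 - 4*g^2 - 19*g - 14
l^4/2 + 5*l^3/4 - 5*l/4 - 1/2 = (l/2 + 1)*(l - 1)*(l + 1/2)*(l + 1)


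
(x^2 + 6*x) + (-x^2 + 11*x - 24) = 17*x - 24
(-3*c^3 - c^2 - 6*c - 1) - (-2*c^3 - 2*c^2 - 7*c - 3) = -c^3 + c^2 + c + 2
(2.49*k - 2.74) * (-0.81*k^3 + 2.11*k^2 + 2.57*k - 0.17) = -2.0169*k^4 + 7.4733*k^3 + 0.6179*k^2 - 7.4651*k + 0.4658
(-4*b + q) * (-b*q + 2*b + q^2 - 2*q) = 4*b^2*q - 8*b^2 - 5*b*q^2 + 10*b*q + q^3 - 2*q^2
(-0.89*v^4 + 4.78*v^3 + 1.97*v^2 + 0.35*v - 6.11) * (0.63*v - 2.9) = -0.5607*v^5 + 5.5924*v^4 - 12.6209*v^3 - 5.4925*v^2 - 4.8643*v + 17.719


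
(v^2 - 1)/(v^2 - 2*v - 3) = (v - 1)/(v - 3)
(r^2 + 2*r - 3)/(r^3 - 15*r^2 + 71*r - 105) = (r^2 + 2*r - 3)/(r^3 - 15*r^2 + 71*r - 105)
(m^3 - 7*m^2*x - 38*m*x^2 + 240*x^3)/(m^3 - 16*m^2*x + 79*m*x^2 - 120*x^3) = (-m - 6*x)/(-m + 3*x)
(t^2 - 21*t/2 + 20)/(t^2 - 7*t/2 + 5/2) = (t - 8)/(t - 1)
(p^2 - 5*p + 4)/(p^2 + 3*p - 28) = (p - 1)/(p + 7)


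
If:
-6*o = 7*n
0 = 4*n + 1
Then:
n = -1/4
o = 7/24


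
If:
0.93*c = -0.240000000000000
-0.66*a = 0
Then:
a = 0.00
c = -0.26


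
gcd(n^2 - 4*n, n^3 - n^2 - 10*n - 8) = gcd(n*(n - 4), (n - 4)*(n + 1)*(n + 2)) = n - 4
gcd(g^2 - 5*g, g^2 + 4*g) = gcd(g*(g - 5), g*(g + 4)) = g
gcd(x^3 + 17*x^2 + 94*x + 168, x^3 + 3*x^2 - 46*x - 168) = x^2 + 10*x + 24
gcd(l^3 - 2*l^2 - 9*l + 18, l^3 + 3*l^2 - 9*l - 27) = l^2 - 9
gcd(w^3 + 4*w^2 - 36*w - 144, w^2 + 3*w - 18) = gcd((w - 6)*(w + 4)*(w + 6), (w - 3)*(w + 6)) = w + 6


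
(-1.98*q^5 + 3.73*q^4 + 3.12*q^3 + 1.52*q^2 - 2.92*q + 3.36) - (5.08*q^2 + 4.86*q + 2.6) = -1.98*q^5 + 3.73*q^4 + 3.12*q^3 - 3.56*q^2 - 7.78*q + 0.76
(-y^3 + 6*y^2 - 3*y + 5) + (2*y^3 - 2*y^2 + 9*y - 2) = y^3 + 4*y^2 + 6*y + 3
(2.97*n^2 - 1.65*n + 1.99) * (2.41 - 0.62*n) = -1.8414*n^3 + 8.1807*n^2 - 5.2103*n + 4.7959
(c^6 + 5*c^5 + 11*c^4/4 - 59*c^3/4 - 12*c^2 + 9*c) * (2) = 2*c^6 + 10*c^5 + 11*c^4/2 - 59*c^3/2 - 24*c^2 + 18*c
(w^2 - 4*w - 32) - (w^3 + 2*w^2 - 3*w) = -w^3 - w^2 - w - 32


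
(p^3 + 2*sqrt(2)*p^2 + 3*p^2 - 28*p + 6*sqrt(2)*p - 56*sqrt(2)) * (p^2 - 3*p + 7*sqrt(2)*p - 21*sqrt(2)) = p^5 + 9*sqrt(2)*p^4 - 9*p^3 - 333*sqrt(2)*p^2 + 84*p^2 - 1036*p + 756*sqrt(2)*p + 2352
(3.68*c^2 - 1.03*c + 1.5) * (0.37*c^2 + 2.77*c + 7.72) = 1.3616*c^4 + 9.8125*c^3 + 26.1115*c^2 - 3.7966*c + 11.58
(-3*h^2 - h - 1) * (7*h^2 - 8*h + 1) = -21*h^4 + 17*h^3 - 2*h^2 + 7*h - 1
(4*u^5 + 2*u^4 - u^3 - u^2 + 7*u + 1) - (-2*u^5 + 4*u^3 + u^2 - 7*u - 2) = 6*u^5 + 2*u^4 - 5*u^3 - 2*u^2 + 14*u + 3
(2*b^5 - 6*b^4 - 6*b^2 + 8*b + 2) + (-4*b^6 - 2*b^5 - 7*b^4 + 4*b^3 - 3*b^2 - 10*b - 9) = -4*b^6 - 13*b^4 + 4*b^3 - 9*b^2 - 2*b - 7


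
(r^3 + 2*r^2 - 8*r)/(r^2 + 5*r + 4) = r*(r - 2)/(r + 1)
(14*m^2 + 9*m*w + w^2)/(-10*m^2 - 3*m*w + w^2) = (7*m + w)/(-5*m + w)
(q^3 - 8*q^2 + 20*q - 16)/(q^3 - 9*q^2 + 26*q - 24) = (q - 2)/(q - 3)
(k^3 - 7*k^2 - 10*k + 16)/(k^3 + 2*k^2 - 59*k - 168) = (k^2 + k - 2)/(k^2 + 10*k + 21)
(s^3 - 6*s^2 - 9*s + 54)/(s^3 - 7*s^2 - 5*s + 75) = (s^2 - 9*s + 18)/(s^2 - 10*s + 25)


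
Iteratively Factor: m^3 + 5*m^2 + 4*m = (m + 1)*(m^2 + 4*m) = (m + 1)*(m + 4)*(m)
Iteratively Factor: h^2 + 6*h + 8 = (h + 2)*(h + 4)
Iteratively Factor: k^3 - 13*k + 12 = (k - 3)*(k^2 + 3*k - 4) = (k - 3)*(k + 4)*(k - 1)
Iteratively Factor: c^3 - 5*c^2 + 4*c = (c - 1)*(c^2 - 4*c) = c*(c - 1)*(c - 4)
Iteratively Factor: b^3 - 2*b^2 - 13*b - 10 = (b + 1)*(b^2 - 3*b - 10) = (b - 5)*(b + 1)*(b + 2)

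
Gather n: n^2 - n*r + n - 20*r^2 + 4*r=n^2 + n*(1 - r) - 20*r^2 + 4*r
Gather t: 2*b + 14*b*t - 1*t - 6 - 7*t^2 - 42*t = 2*b - 7*t^2 + t*(14*b - 43) - 6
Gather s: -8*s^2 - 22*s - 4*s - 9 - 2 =-8*s^2 - 26*s - 11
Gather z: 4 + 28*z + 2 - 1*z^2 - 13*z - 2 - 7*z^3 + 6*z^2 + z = -7*z^3 + 5*z^2 + 16*z + 4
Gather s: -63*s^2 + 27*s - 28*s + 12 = -63*s^2 - s + 12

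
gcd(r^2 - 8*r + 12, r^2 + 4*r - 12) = r - 2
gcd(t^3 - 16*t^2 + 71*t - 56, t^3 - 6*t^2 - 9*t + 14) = t^2 - 8*t + 7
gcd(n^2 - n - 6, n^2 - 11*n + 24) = n - 3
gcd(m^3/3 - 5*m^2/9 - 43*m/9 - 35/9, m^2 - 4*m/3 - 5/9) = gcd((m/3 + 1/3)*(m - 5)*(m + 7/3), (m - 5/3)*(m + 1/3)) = 1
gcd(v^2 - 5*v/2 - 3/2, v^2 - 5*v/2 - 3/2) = v^2 - 5*v/2 - 3/2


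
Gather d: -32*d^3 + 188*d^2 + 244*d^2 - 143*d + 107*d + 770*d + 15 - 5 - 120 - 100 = -32*d^3 + 432*d^2 + 734*d - 210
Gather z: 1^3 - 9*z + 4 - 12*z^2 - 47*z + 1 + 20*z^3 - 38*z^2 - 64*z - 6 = 20*z^3 - 50*z^2 - 120*z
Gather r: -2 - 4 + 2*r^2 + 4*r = 2*r^2 + 4*r - 6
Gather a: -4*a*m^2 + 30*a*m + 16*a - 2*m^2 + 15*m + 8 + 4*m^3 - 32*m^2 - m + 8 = a*(-4*m^2 + 30*m + 16) + 4*m^3 - 34*m^2 + 14*m + 16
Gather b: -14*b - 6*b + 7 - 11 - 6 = -20*b - 10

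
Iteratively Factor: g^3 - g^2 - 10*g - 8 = (g - 4)*(g^2 + 3*g + 2) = (g - 4)*(g + 2)*(g + 1)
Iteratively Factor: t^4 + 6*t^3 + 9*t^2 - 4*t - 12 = (t + 2)*(t^3 + 4*t^2 + t - 6) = (t + 2)^2*(t^2 + 2*t - 3) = (t + 2)^2*(t + 3)*(t - 1)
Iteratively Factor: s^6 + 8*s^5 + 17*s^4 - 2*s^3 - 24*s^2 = (s + 4)*(s^5 + 4*s^4 + s^3 - 6*s^2) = (s - 1)*(s + 4)*(s^4 + 5*s^3 + 6*s^2) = (s - 1)*(s + 2)*(s + 4)*(s^3 + 3*s^2) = s*(s - 1)*(s + 2)*(s + 4)*(s^2 + 3*s) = s*(s - 1)*(s + 2)*(s + 3)*(s + 4)*(s)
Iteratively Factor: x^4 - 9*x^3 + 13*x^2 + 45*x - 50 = (x - 5)*(x^3 - 4*x^2 - 7*x + 10) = (x - 5)^2*(x^2 + x - 2) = (x - 5)^2*(x - 1)*(x + 2)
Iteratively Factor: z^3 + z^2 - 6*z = (z - 2)*(z^2 + 3*z) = (z - 2)*(z + 3)*(z)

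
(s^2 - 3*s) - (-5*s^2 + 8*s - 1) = 6*s^2 - 11*s + 1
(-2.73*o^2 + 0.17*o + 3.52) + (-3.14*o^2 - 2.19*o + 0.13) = -5.87*o^2 - 2.02*o + 3.65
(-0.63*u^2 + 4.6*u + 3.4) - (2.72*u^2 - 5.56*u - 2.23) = -3.35*u^2 + 10.16*u + 5.63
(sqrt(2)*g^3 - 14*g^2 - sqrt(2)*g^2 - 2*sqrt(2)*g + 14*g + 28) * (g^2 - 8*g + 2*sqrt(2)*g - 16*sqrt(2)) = sqrt(2)*g^5 - 9*sqrt(2)*g^4 - 10*g^4 - 22*sqrt(2)*g^3 + 90*g^3 - 60*g^2 + 268*sqrt(2)*g^2 - 168*sqrt(2)*g - 160*g - 448*sqrt(2)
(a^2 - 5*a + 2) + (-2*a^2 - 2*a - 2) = -a^2 - 7*a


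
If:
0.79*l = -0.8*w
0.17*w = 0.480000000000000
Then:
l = -2.86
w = 2.82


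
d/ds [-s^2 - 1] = -2*s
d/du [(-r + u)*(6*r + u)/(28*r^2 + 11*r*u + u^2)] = 2*r*(103*r^2 + 34*r*u + 3*u^2)/(784*r^4 + 616*r^3*u + 177*r^2*u^2 + 22*r*u^3 + u^4)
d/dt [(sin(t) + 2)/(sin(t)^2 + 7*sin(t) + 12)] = (-4*sin(t) + cos(t)^2 - 3)*cos(t)/(sin(t)^2 + 7*sin(t) + 12)^2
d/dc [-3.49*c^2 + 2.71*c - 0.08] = 2.71 - 6.98*c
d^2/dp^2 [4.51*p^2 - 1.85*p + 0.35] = 9.02000000000000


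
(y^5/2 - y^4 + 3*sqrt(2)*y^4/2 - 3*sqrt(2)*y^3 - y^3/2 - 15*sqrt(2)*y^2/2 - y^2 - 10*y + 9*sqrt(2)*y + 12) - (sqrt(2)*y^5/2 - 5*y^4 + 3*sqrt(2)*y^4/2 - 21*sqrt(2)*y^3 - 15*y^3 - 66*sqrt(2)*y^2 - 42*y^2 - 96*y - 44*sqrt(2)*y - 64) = -sqrt(2)*y^5/2 + y^5/2 + 4*y^4 + 29*y^3/2 + 18*sqrt(2)*y^3 + 41*y^2 + 117*sqrt(2)*y^2/2 + 53*sqrt(2)*y + 86*y + 76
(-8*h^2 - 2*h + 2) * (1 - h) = 8*h^3 - 6*h^2 - 4*h + 2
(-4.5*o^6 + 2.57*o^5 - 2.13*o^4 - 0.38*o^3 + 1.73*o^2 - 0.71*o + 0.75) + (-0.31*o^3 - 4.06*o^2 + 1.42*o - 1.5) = -4.5*o^6 + 2.57*o^5 - 2.13*o^4 - 0.69*o^3 - 2.33*o^2 + 0.71*o - 0.75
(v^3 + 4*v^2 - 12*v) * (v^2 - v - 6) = v^5 + 3*v^4 - 22*v^3 - 12*v^2 + 72*v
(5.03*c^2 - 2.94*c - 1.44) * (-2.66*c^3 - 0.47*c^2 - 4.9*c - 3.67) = -13.3798*c^5 + 5.4563*c^4 - 19.4348*c^3 - 3.3773*c^2 + 17.8458*c + 5.2848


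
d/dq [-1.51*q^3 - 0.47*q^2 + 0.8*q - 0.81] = -4.53*q^2 - 0.94*q + 0.8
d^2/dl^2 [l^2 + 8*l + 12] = 2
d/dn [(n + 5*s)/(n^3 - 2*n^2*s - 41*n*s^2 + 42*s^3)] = (n^3 - 2*n^2*s - 41*n*s^2 + 42*s^3 + (n + 5*s)*(-3*n^2 + 4*n*s + 41*s^2))/(n^3 - 2*n^2*s - 41*n*s^2 + 42*s^3)^2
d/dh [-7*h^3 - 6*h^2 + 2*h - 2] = -21*h^2 - 12*h + 2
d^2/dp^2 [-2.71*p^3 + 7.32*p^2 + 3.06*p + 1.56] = 14.64 - 16.26*p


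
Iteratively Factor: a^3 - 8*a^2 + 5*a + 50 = (a - 5)*(a^2 - 3*a - 10) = (a - 5)*(a + 2)*(a - 5)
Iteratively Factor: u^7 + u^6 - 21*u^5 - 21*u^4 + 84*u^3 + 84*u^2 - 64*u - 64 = (u + 1)*(u^6 - 21*u^4 + 84*u^2 - 64) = (u - 4)*(u + 1)*(u^5 + 4*u^4 - 5*u^3 - 20*u^2 + 4*u + 16) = (u - 4)*(u + 1)*(u + 4)*(u^4 - 5*u^2 + 4) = (u - 4)*(u - 2)*(u + 1)*(u + 4)*(u^3 + 2*u^2 - u - 2) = (u - 4)*(u - 2)*(u - 1)*(u + 1)*(u + 4)*(u^2 + 3*u + 2) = (u - 4)*(u - 2)*(u - 1)*(u + 1)*(u + 2)*(u + 4)*(u + 1)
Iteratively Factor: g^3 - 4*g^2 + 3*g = (g - 3)*(g^2 - g) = g*(g - 3)*(g - 1)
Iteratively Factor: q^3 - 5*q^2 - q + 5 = (q - 1)*(q^2 - 4*q - 5) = (q - 1)*(q + 1)*(q - 5)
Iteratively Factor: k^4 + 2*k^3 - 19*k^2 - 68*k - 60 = (k + 3)*(k^3 - k^2 - 16*k - 20) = (k + 2)*(k + 3)*(k^2 - 3*k - 10) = (k - 5)*(k + 2)*(k + 3)*(k + 2)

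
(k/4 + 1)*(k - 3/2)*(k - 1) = k^3/4 + 3*k^2/8 - 17*k/8 + 3/2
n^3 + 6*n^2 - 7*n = n*(n - 1)*(n + 7)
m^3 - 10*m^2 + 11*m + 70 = (m - 7)*(m - 5)*(m + 2)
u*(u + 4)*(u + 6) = u^3 + 10*u^2 + 24*u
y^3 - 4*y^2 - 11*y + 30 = (y - 5)*(y - 2)*(y + 3)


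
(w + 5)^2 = w^2 + 10*w + 25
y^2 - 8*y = y*(y - 8)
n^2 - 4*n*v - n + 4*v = (n - 1)*(n - 4*v)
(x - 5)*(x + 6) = x^2 + x - 30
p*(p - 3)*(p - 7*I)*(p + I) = p^4 - 3*p^3 - 6*I*p^3 + 7*p^2 + 18*I*p^2 - 21*p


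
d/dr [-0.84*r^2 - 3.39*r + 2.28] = -1.68*r - 3.39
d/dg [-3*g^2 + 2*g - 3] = 2 - 6*g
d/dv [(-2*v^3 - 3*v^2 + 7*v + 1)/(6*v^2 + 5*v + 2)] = (-12*v^4 - 20*v^3 - 69*v^2 - 24*v + 9)/(36*v^4 + 60*v^3 + 49*v^2 + 20*v + 4)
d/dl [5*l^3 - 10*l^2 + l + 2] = 15*l^2 - 20*l + 1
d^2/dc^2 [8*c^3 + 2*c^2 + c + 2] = 48*c + 4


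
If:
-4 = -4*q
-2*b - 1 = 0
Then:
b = -1/2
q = 1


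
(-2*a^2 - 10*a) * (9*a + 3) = -18*a^3 - 96*a^2 - 30*a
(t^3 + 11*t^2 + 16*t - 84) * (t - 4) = t^4 + 7*t^3 - 28*t^2 - 148*t + 336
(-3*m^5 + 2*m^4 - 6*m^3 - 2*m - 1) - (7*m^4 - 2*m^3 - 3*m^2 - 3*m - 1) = -3*m^5 - 5*m^4 - 4*m^3 + 3*m^2 + m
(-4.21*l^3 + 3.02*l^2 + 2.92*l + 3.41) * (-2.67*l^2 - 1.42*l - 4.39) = 11.2407*l^5 - 2.0852*l^4 + 6.3971*l^3 - 26.5089*l^2 - 17.661*l - 14.9699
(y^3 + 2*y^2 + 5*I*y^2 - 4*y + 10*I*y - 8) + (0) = y^3 + 2*y^2 + 5*I*y^2 - 4*y + 10*I*y - 8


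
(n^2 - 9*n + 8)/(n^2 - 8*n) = (n - 1)/n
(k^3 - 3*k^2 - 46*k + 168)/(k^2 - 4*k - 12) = (k^2 + 3*k - 28)/(k + 2)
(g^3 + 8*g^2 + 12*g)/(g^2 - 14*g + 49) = g*(g^2 + 8*g + 12)/(g^2 - 14*g + 49)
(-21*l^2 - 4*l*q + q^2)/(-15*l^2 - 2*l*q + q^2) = (-7*l + q)/(-5*l + q)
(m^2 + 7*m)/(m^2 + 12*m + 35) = m/(m + 5)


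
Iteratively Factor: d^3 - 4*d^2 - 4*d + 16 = (d - 4)*(d^2 - 4) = (d - 4)*(d - 2)*(d + 2)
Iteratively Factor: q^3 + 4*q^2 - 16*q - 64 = (q - 4)*(q^2 + 8*q + 16) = (q - 4)*(q + 4)*(q + 4)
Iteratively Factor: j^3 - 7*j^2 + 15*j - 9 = (j - 3)*(j^2 - 4*j + 3) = (j - 3)*(j - 1)*(j - 3)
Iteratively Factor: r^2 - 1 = (r - 1)*(r + 1)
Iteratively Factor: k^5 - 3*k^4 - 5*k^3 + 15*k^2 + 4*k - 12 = (k - 2)*(k^4 - k^3 - 7*k^2 + k + 6) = (k - 2)*(k + 1)*(k^3 - 2*k^2 - 5*k + 6) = (k - 2)*(k - 1)*(k + 1)*(k^2 - k - 6) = (k - 2)*(k - 1)*(k + 1)*(k + 2)*(k - 3)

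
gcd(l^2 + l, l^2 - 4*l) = l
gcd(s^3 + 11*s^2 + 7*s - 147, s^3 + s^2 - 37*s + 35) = s + 7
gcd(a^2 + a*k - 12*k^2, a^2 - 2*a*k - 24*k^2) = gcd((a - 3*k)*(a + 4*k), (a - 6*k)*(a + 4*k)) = a + 4*k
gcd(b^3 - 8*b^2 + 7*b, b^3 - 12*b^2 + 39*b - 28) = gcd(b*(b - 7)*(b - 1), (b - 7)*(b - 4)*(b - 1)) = b^2 - 8*b + 7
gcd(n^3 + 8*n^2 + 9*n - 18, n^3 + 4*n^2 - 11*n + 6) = n^2 + 5*n - 6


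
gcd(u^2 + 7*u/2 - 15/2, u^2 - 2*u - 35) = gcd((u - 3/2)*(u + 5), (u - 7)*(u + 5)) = u + 5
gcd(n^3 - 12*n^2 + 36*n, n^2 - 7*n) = n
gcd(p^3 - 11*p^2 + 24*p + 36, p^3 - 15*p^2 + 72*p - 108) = p^2 - 12*p + 36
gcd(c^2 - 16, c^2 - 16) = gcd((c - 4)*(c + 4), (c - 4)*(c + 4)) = c^2 - 16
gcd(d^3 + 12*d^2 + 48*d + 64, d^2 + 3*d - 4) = d + 4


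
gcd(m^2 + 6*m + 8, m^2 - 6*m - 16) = m + 2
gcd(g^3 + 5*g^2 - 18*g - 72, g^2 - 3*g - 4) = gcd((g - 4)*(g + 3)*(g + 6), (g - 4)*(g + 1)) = g - 4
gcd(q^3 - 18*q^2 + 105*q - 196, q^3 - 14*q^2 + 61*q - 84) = q^2 - 11*q + 28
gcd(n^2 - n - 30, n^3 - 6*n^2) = n - 6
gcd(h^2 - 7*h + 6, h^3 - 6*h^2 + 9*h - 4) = h - 1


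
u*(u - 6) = u^2 - 6*u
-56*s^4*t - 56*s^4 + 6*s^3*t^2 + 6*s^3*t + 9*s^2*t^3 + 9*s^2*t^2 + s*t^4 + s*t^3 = (-2*s + t)*(4*s + t)*(7*s + t)*(s*t + s)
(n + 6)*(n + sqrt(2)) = n^2 + sqrt(2)*n + 6*n + 6*sqrt(2)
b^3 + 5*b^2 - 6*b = b*(b - 1)*(b + 6)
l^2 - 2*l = l*(l - 2)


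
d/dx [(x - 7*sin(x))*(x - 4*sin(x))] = -11*x*cos(x) + 2*x - 11*sin(x) + 28*sin(2*x)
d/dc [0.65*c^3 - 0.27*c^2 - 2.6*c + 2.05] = 1.95*c^2 - 0.54*c - 2.6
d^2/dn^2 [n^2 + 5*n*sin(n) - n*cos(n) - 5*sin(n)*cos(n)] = -5*n*sin(n) + n*cos(n) + 2*sin(n) + 10*sin(2*n) + 10*cos(n) + 2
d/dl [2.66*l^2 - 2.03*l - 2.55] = 5.32*l - 2.03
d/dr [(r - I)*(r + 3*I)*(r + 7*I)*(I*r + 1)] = 4*I*r^3 - 24*r^2 - 4*I*r - 32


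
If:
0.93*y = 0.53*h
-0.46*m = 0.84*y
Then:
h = 1.75471698113208*y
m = -1.82608695652174*y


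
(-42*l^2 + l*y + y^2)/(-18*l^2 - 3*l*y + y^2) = (7*l + y)/(3*l + y)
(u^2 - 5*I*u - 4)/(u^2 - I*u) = (u - 4*I)/u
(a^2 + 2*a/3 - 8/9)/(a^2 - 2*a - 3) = (-9*a^2 - 6*a + 8)/(9*(-a^2 + 2*a + 3))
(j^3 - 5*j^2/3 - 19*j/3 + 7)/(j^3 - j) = (j^2 - 2*j/3 - 7)/(j*(j + 1))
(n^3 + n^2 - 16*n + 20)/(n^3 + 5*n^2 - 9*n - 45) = (n^2 - 4*n + 4)/(n^2 - 9)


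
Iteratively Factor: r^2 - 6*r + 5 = (r - 5)*(r - 1)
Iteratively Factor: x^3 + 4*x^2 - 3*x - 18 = (x + 3)*(x^2 + x - 6) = (x + 3)^2*(x - 2)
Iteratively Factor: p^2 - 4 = (p - 2)*(p + 2)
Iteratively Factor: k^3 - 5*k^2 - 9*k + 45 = (k + 3)*(k^2 - 8*k + 15) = (k - 5)*(k + 3)*(k - 3)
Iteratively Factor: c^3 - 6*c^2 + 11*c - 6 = (c - 3)*(c^2 - 3*c + 2) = (c - 3)*(c - 1)*(c - 2)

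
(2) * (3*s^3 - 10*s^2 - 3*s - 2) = 6*s^3 - 20*s^2 - 6*s - 4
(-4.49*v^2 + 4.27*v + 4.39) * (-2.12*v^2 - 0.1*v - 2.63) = 9.5188*v^4 - 8.6034*v^3 + 2.0749*v^2 - 11.6691*v - 11.5457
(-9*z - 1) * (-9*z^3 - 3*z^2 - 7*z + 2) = 81*z^4 + 36*z^3 + 66*z^2 - 11*z - 2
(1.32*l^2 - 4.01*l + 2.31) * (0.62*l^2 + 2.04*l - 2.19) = 0.8184*l^4 + 0.2066*l^3 - 9.639*l^2 + 13.4943*l - 5.0589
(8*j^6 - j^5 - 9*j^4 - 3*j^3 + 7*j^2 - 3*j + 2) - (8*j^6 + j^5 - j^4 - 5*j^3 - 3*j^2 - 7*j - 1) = -2*j^5 - 8*j^4 + 2*j^3 + 10*j^2 + 4*j + 3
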